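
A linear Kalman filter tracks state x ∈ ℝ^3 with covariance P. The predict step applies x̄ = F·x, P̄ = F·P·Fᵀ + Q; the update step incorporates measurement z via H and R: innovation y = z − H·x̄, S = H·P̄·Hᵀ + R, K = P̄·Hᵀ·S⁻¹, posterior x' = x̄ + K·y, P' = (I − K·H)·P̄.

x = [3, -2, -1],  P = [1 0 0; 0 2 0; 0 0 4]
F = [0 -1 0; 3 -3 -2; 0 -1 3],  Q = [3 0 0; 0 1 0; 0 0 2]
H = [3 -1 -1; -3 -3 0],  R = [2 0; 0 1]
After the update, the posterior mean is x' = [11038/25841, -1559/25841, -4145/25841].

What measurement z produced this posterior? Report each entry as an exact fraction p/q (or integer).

z = [2, -1]

x̄ = F·x = [2, 17, -1]
P̄ = F·P·Fᵀ + Q = [5 6 2; 6 44 -18; 2 -18 40]
S = H·P̄·Hᵀ + R = [47 3; 3 550]
K = P̄·Hᵀ·S⁻¹ = [3949/25841 -1572/25841; -3950/25841 -7026/25841; -8944/25841 2304/25841]
x' − x̄ = [-40644/25841, -440856/25841, 21696/25841] = K·y
y = (KᵀK)⁻¹·Kᵀ·(x' − x̄) = [12, 56]
z = y + H·x̄ = [12, 56] + [-10, -57] = [2, -1]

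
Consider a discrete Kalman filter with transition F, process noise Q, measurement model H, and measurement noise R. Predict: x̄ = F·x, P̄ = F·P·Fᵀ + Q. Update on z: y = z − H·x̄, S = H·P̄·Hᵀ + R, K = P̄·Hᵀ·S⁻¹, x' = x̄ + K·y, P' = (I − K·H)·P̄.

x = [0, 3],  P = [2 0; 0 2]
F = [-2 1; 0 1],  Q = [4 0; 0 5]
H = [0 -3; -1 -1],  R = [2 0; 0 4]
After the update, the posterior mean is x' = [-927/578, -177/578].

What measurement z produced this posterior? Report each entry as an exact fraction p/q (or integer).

z = [1, 3]

x̄ = F·x = [3, 3]
P̄ = F·P·Fᵀ + Q = [14 2; 2 7]
S = H·P̄·Hᵀ + R = [65 27; 27 29]
K = P̄·Hᵀ·S⁻¹ = [129/578 -439/578; -183/578 -9/578]
x' − x̄ = [-2661/578, -1911/578] = K·y
y = (KᵀK)⁻¹·Kᵀ·(x' − x̄) = [10, 9]
z = y + H·x̄ = [10, 9] + [-9, -6] = [1, 3]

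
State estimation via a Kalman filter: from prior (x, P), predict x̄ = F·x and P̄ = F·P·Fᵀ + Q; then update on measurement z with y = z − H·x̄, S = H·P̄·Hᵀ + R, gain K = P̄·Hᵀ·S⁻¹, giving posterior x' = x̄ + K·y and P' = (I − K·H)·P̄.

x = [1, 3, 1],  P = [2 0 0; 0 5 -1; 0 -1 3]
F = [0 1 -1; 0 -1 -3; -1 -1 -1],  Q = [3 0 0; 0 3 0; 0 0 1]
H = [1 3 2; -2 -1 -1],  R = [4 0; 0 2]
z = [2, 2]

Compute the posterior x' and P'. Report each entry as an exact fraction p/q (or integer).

x' = [-4691/4589, 1207/1059, -7771/13767]
P' = [4973/4589 15/353 -4735/4589; 15/353 1399/1059 -1567/1059; -4735/4589 -1567/1059 43045/13767]

x̄ = F·x = [2, -6, -5]
P̄ = F·P·Fᵀ + Q = [13 6 -2; 6 29 10; -2 10 9]
y = z − H·x̄ = [28, -5]
S = H·P̄·Hᵀ + R = [462 -213; -213 128]
K = P̄·Hᵀ·S⁻¹ = [-978/4589 -2703/4589; 277/1059 13/353; 2693/13767 956/4589]
x' = x̄ + K·y = [-4691/4589, 1207/1059, -7771/13767]
P' = (I − K·H)·P̄ = [4973/4589 15/353 -4735/4589; 15/353 1399/1059 -1567/1059; -4735/4589 -1567/1059 43045/13767]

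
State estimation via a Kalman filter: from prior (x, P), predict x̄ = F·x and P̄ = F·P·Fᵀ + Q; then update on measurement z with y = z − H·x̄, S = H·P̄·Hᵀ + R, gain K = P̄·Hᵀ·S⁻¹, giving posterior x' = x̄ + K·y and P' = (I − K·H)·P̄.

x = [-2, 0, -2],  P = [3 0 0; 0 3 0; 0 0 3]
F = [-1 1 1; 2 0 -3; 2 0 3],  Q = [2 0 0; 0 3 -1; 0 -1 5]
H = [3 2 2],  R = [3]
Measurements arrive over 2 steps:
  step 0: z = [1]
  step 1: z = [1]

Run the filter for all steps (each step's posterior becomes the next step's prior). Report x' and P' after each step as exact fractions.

step 0: x̄ = F·x = [0, 2, -10]
step 0: P̄ = F·P·Fᵀ + Q = [11 -15 3; -15 42 -16; 3 -16 44]
step 0: y = z − H·x̄ = [17]
step 0: S = H·P̄·Hᵀ + R = [174]
step 0: K = P̄·Hᵀ·S⁻¹ = [3/58; 7/174; 65/174]
step 0: x' = x̄ + K·y = [51/58, 467/174, -635/174]
step 0: P' = (I − K·H)·P̄ = [611/58 -891/58 -21/58; -891/58 7259/174 -3239/174; -21/58 -3239/174 3431/174]
step 1: x̄ = F·x = [-107/58, 737/58, -533/58]
step 1: P̄ = F·P·Fᵀ + Q = [3955/58 -3301/58 -2791/58; -3301/58 13163/58 -7907/58; -2791/58 -7907/58 12775/58]
step 1: y = z − H·x̄ = [-1/2]
step 1: S = H·P̄·Hᵀ + R = [109/2]
step 1: K = P̄·Hᵀ·S⁻¹ = [-11/109; 21/109; 47/109]
step 1: x' = x̄ + K·y = [-5672/3161, 39862/3161, -29730/3161]
step 1: P' = (I − K·H)·P̄ = [213793/3161 -176555/3161 -144613/3161; -176555/3161 710989/3161 -445243/3161; -144613/3161 -445243/3161 664207/3161]

step 0: x' = [51/58, 467/174, -635/174], P' = [611/58 -891/58 -21/58; -891/58 7259/174 -3239/174; -21/58 -3239/174 3431/174]
step 1: x' = [-5672/3161, 39862/3161, -29730/3161], P' = [213793/3161 -176555/3161 -144613/3161; -176555/3161 710989/3161 -445243/3161; -144613/3161 -445243/3161 664207/3161]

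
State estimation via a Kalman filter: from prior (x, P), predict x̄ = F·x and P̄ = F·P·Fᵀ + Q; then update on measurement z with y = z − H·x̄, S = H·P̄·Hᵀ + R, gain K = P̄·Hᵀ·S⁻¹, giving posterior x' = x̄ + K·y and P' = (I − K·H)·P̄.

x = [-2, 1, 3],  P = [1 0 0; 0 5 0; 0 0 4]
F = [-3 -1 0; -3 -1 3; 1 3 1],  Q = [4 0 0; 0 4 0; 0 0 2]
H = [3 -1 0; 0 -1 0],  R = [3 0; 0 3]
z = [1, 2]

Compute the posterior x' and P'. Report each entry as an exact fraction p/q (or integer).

x̄ = F·x = [5, 14, 4]
P̄ = F·P·Fᵀ + Q = [18 14 -18; 14 54 -6; -18 -6 52]
y = z − H·x̄ = [0, 16]
S = H·P̄·Hᵀ + R = [135 12; 12 57]
K = P̄·Hᵀ·S⁻¹ = [272/839 -790/2517; -4/839 -794/839; -312/839 154/839]
x' = x̄ + K·y = [-55/2517, -958/839, 5820/839]
P' = (I − K·H)·P̄ = [1606/2517 790/839 -466/839; 790/839 2382/839 -462/839; -466/839 -462/839 27728/839]

x' = [-55/2517, -958/839, 5820/839]
P' = [1606/2517 790/839 -466/839; 790/839 2382/839 -462/839; -466/839 -462/839 27728/839]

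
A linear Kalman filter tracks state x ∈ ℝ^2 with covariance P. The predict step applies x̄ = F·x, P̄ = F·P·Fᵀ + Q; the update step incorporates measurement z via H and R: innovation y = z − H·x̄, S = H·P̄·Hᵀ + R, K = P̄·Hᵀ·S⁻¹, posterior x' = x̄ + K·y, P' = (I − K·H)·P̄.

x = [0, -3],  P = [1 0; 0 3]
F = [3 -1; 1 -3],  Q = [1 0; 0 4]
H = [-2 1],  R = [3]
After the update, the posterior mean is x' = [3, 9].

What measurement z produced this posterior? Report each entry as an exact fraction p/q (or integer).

x̄ = F·x = [3, 9]
P̄ = F·P·Fᵀ + Q = [13 12; 12 32]
S = H·P̄·Hᵀ + R = [39]
K = P̄·Hᵀ·S⁻¹ = [-14/39; 8/39]
x' − x̄ = [0, 0] = K·y
y = (KᵀK)⁻¹·Kᵀ·(x' − x̄) = [0]
z = y + H·x̄ = [0] + [3] = [3]

z = [3]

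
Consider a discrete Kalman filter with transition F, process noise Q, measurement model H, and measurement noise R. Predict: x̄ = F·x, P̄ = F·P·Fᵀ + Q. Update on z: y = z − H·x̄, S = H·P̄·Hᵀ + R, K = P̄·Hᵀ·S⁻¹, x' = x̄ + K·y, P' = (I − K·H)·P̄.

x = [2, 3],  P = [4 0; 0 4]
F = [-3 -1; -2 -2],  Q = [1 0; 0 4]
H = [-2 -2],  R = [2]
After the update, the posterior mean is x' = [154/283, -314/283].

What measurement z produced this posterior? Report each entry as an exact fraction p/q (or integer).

x̄ = F·x = [-9, -10]
P̄ = F·P·Fᵀ + Q = [41 32; 32 36]
S = H·P̄·Hᵀ + R = [566]
K = P̄·Hᵀ·S⁻¹ = [-73/283; -68/283]
x' − x̄ = [2701/283, 2516/283] = K·y
y = (KᵀK)⁻¹·Kᵀ·(x' − x̄) = [-37]
z = y + H·x̄ = [-37] + [38] = [1]

z = [1]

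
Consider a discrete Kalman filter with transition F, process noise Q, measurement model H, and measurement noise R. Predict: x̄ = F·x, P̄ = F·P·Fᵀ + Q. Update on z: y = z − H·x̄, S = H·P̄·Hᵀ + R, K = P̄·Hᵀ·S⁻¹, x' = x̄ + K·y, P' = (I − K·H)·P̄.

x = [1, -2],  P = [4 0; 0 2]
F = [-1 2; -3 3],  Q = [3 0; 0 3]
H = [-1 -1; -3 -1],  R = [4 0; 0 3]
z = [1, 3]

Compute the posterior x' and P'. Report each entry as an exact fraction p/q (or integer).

x̄ = F·x = [-5, -9]
P̄ = F·P·Fᵀ + Q = [15 24; 24 57]
y = z − H·x̄ = [-13, -21]
S = H·P̄·Hᵀ + R = [124 198; 198 339]
K = P̄·Hᵀ·S⁻¹ = [147/944 -139/472; -639/944 7/472]
x' = x̄ + K·y = [-793/944, -483/944]
P' = (I − K·H)·P̄ = [711/944 -1299/944; -1299/944 3855/944]

x' = [-793/944, -483/944]
P' = [711/944 -1299/944; -1299/944 3855/944]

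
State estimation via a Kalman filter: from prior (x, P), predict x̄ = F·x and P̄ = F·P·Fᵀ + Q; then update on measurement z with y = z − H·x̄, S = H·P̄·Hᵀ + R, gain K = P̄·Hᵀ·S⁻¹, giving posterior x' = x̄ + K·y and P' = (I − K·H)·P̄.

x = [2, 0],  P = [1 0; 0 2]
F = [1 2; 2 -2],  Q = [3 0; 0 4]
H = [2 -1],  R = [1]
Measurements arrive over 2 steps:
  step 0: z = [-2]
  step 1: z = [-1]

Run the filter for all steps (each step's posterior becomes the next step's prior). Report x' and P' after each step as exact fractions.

step 0: x̄ = F·x = [2, 4]
step 0: P̄ = F·P·Fᵀ + Q = [12 -6; -6 16]
step 0: y = z − H·x̄ = [-2]
step 0: S = H·P̄·Hᵀ + R = [89]
step 0: K = P̄·Hᵀ·S⁻¹ = [30/89; -28/89]
step 0: x' = x̄ + K·y = [118/89, 412/89]
step 0: P' = (I − K·H)·P̄ = [168/89 306/89; 306/89 640/89]
step 1: x̄ = F·x = [942/89, -588/89]
step 1: P̄ = F·P·Fᵀ + Q = [4219/89 -1612/89; -1612/89 1140/89]
step 1: y = z − H·x̄ = [-2561/89]
step 1: S = H·P̄·Hᵀ + R = [24553/89]
step 1: K = P̄·Hᵀ·S⁻¹ = [10050/24553; -4364/24553]
step 1: x' = x̄ + K·y = [-29316/24553, -36640/24553]
step 1: P' = (I − K·H)·P̄ = [29063/24553 48076/24553; 48076/24553 100516/24553]

step 0: x' = [118/89, 412/89], P' = [168/89 306/89; 306/89 640/89]
step 1: x' = [-29316/24553, -36640/24553], P' = [29063/24553 48076/24553; 48076/24553 100516/24553]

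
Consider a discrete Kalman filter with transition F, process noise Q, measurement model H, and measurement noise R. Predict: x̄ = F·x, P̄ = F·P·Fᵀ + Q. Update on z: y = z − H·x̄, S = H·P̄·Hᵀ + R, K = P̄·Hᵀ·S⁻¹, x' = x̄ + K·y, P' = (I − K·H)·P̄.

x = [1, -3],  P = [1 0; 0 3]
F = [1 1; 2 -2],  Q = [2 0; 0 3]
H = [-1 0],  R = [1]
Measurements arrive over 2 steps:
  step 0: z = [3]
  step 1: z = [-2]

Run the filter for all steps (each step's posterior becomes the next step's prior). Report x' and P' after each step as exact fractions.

step 0: x̄ = F·x = [-2, 8]
step 0: P̄ = F·P·Fᵀ + Q = [6 -4; -4 19]
step 0: y = z − H·x̄ = [1]
step 0: S = H·P̄·Hᵀ + R = [7]
step 0: K = P̄·Hᵀ·S⁻¹ = [-6/7; 4/7]
step 0: x' = x̄ + K·y = [-20/7, 60/7]
step 0: P' = (I − K·H)·P̄ = [6/7 -4/7; -4/7 117/7]
step 1: x̄ = F·x = [40/7, -160/7]
step 1: P̄ = F·P·Fᵀ + Q = [129/7 -222/7; -222/7 545/7]
step 1: y = z − H·x̄ = [26/7]
step 1: S = H·P̄·Hᵀ + R = [136/7]
step 1: K = P̄·Hᵀ·S⁻¹ = [-129/136; 111/68]
step 1: x' = x̄ + K·y = [149/68, -571/34]
step 1: P' = (I − K·H)·P̄ = [129/136 -111/68; -111/68 887/34]

step 0: x' = [-20/7, 60/7], P' = [6/7 -4/7; -4/7 117/7]
step 1: x' = [149/68, -571/34], P' = [129/136 -111/68; -111/68 887/34]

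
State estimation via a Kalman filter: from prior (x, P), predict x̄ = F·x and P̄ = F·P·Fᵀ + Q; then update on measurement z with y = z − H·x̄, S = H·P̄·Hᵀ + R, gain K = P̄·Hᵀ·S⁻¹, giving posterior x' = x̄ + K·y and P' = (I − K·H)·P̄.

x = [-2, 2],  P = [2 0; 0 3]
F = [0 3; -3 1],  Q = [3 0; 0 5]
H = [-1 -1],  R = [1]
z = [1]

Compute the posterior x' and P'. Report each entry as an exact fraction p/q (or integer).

x̄ = F·x = [6, 8]
P̄ = F·P·Fᵀ + Q = [30 9; 9 26]
y = z − H·x̄ = [15]
S = H·P̄·Hᵀ + R = [75]
K = P̄·Hᵀ·S⁻¹ = [-13/25; -7/15]
x' = x̄ + K·y = [-9/5, 1]
P' = (I − K·H)·P̄ = [243/25 -46/5; -46/5 29/3]

x' = [-9/5, 1]
P' = [243/25 -46/5; -46/5 29/3]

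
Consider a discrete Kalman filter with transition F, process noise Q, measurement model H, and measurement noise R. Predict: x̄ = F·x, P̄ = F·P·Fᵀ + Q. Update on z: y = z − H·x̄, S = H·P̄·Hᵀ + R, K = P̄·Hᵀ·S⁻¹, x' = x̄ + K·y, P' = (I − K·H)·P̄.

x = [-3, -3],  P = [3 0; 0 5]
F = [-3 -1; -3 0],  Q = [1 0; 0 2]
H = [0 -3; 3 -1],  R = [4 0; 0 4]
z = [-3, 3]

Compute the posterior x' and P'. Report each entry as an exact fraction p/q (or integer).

x̄ = F·x = [12, 9]
P̄ = F·P·Fᵀ + Q = [33 27; 27 29]
y = z − H·x̄ = [24, -24]
S = H·P̄·Hᵀ + R = [265 -156; -156 168]
K = P̄·Hᵀ·S⁻¹ = [-99/841 537/1682; -271/841 26/2523]
x' = x̄ + K·y = [1272/841, 857/841]
P' = (I − K·H)·P̄ = [402/841 132/841; 132/841 1084/2523]

x' = [1272/841, 857/841]
P' = [402/841 132/841; 132/841 1084/2523]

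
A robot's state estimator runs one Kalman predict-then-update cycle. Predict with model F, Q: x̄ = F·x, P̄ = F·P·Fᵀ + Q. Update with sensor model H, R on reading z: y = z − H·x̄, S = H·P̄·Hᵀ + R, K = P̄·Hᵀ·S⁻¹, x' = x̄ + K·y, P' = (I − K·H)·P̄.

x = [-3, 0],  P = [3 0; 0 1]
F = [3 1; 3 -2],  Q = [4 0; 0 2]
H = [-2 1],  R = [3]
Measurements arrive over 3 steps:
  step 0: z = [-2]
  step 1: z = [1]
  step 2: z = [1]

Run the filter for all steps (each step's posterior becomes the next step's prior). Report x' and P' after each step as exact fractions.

step 0: x' = [-147/64, -389/64], P' = [527/64 937/64; 937/64 1823/64]
step 1: x' = [54609/57743, 24680/8249], P' = [170117/57743 37204/8249; 37204/8249 76271/8249]
step 2: x' = [-2477083/1753628, -3474321/1753628], P' = [10745045/3507256 16669087/3507256; 16669087/3507256 170569993/17536280]

step 0: x̄ = F·x = [-9, -9]
step 0: P̄ = F·P·Fᵀ + Q = [32 25; 25 33]
step 0: y = z − H·x̄ = [-11]
step 0: S = H·P̄·Hᵀ + R = [64]
step 0: K = P̄·Hᵀ·S⁻¹ = [-39/64; -17/64]
step 0: x' = x̄ + K·y = [-147/64, -389/64]
step 0: P' = (I − K·H)·P̄ = [527/64 937/64; 937/64 1823/64]
step 1: x̄ = F·x = [-415/32, 337/64]
step 1: P̄ = F·P·Fᵀ + Q = [3111/16 -857/32; -857/32 919/64]
step 1: y = z − H·x̄ = [-1933/64]
step 1: S = H·P̄·Hᵀ + R = [57743/64]
step 1: K = P̄·Hᵀ·S⁻¹ = [-26602/57743; 621/8249]
step 1: x' = x̄ + K·y = [54609/57743, 24680/8249]
step 1: P' = (I − K·H)·P̄ = [170117/57743 37204/8249; 37204/8249 76271/8249]
step 2: x̄ = F·x = [336587/57743, -181693/57743]
step 2: P̄ = F·P·Fᵀ + Q = [3858490/57743 -318025/57743; -318025/57743 656991/57743]
step 2: y = z − H·x̄ = [912610/57743]
step 2: S = H·P̄·Hᵀ + R = [17536280/57743]
step 2: K = P̄·Hᵀ·S⁻¹ = [-1607001/3507256; 1293041/17536280]
step 2: x' = x̄ + K·y = [-2477083/1753628, -3474321/1753628]
step 2: P' = (I − K·H)·P̄ = [10745045/3507256 16669087/3507256; 16669087/3507256 170569993/17536280]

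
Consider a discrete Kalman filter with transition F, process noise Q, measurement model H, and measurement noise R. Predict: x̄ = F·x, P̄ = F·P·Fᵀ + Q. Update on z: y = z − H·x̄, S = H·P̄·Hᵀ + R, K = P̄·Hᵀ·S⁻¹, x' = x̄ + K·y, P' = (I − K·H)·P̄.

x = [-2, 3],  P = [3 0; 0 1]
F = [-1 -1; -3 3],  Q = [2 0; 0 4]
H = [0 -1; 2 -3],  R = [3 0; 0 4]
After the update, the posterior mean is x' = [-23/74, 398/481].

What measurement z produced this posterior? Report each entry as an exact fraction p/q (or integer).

x̄ = F·x = [-1, 15]
P̄ = F·P·Fᵀ + Q = [6 6; 6 40]
S = H·P̄·Hᵀ + R = [43 108; 108 316]
K = P̄·Hᵀ·S⁻¹ = [-24/37 15/74; -244/481 -81/481]
x' − x̄ = [51/74, -6817/481] = K·y
y = (KᵀK)⁻¹·Kᵀ·(x' − x̄) = [13, 45]
z = y + H·x̄ = [13, 45] + [-15, -47] = [-2, -2]

z = [-2, -2]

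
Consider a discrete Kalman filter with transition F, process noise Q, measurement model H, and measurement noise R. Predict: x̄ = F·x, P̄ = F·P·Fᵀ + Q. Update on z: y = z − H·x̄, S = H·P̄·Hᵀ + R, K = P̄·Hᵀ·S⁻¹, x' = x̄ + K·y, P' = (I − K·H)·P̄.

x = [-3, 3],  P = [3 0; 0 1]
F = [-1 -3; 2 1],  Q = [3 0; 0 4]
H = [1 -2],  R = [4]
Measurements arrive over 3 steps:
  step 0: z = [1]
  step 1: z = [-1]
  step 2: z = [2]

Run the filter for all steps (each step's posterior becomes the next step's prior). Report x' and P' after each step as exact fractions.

step 0: x' = [-235/41, -412/123], P' = [252/41 104/41; 104/41 242/123]
step 1: x' = [33969/43379, 3894/6197], P' = [227268/43379 12228/6197; 12228/6197 10238/6197]
step 2: x' = [896930/4250289, -10619686/12750867], P' = [7428196/1416763 8440036/4250289; 8440036/4250289 21184018/12750867]

step 0: x̄ = F·x = [-6, -3]
step 0: P̄ = F·P·Fᵀ + Q = [15 -9; -9 17]
step 0: y = z − H·x̄ = [1]
step 0: S = H·P̄·Hᵀ + R = [123]
step 0: K = P̄·Hᵀ·S⁻¹ = [11/41; -43/123]
step 0: x' = x̄ + K·y = [-235/41, -412/123]
step 0: P' = (I − K·H)·P̄ = [252/41 104/41; 104/41 242/123]
step 1: x̄ = F·x = [647/41, -1822/123]
step 1: P̄ = F·P·Fᵀ + Q = [1725/41 -1474/41; -1474/41 5006/123]
step 1: y = z − H·x̄ = [-5708/123]
step 1: S = H·P̄·Hᵀ + R = [43379/123]
step 1: K = P̄·Hᵀ·S⁻¹ = [14019/43379; -2062/6197]
step 1: x' = x̄ + K·y = [33969/43379, 3894/6197]
step 1: P' = (I − K·H)·P̄ = [227268/43379 12228/6197; 12228/6197 10238/6197]
step 2: x̄ = F·x = [-115743/43379, 95196/43379]
step 2: P̄ = F·P·Fᵀ + Q = [1515975/43379 -1268706/43379; -1268706/43379 1496638/43379]
step 2: y = z − H·x̄ = [392893/43379]
step 2: S = H·P̄·Hᵀ + R = [12750867/43379]
step 2: K = P̄·Hᵀ·S⁻¹ = [1351129/4250289; -4261982/12750867]
step 2: x' = x̄ + K·y = [896930/4250289, -10619686/12750867]
step 2: P' = (I − K·H)·P̄ = [7428196/1416763 8440036/4250289; 8440036/4250289 21184018/12750867]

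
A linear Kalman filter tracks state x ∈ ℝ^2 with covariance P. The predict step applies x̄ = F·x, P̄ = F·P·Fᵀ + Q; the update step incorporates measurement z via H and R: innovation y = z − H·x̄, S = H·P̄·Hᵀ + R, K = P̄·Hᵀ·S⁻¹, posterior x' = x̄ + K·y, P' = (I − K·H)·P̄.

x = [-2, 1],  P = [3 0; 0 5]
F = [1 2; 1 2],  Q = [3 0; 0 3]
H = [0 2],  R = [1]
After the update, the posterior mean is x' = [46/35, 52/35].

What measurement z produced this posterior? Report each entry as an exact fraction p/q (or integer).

z = [3]

x̄ = F·x = [0, 0]
P̄ = F·P·Fᵀ + Q = [26 23; 23 26]
S = H·P̄·Hᵀ + R = [105]
K = P̄·Hᵀ·S⁻¹ = [46/105; 52/105]
x' − x̄ = [46/35, 52/35] = K·y
y = (KᵀK)⁻¹·Kᵀ·(x' − x̄) = [3]
z = y + H·x̄ = [3] + [0] = [3]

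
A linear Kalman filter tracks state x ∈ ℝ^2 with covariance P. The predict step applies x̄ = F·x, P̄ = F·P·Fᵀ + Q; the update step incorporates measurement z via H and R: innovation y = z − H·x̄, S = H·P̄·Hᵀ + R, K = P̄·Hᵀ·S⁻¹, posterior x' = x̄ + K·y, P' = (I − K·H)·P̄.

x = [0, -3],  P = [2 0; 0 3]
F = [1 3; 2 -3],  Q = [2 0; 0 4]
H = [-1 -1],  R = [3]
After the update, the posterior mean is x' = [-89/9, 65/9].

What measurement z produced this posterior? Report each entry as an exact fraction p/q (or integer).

x̄ = F·x = [-9, 9]
P̄ = F·P·Fᵀ + Q = [31 -23; -23 39]
S = H·P̄·Hᵀ + R = [27]
K = P̄·Hᵀ·S⁻¹ = [-8/27; -16/27]
x' − x̄ = [-8/9, -16/9] = K·y
y = (KᵀK)⁻¹·Kᵀ·(x' − x̄) = [3]
z = y + H·x̄ = [3] + [0] = [3]

z = [3]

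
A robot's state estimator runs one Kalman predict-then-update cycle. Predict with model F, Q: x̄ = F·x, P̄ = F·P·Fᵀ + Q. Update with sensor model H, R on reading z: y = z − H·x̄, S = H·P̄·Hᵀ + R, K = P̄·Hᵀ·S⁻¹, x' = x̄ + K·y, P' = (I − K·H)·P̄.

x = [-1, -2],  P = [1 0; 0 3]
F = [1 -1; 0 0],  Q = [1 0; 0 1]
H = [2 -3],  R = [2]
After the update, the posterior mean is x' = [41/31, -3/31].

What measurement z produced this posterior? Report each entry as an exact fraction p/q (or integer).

z = [3]

x̄ = F·x = [1, 0]
P̄ = F·P·Fᵀ + Q = [5 0; 0 1]
S = H·P̄·Hᵀ + R = [31]
K = P̄·Hᵀ·S⁻¹ = [10/31; -3/31]
x' − x̄ = [10/31, -3/31] = K·y
y = (KᵀK)⁻¹·Kᵀ·(x' − x̄) = [1]
z = y + H·x̄ = [1] + [2] = [3]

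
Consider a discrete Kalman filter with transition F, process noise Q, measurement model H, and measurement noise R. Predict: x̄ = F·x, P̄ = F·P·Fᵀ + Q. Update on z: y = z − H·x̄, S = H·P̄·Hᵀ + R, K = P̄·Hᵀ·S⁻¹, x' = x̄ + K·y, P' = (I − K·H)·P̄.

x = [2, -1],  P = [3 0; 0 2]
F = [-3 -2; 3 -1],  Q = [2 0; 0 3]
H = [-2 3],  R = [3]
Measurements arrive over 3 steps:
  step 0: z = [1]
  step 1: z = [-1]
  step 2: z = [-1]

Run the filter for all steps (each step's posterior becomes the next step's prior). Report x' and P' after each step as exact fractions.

step 0: x̄ = F·x = [-4, 7]
step 0: P̄ = F·P·Fᵀ + Q = [37 -23; -23 32]
step 0: y = z − H·x̄ = [-28]
step 0: S = H·P̄·Hᵀ + R = [715]
step 0: K = P̄·Hᵀ·S⁻¹ = [-1/5; 142/715]
step 0: x' = x̄ + K·y = [8/5, 1029/715]
step 0: P' = (I − K·H)·P̄ = [42/5 27/5; 27/5 2716/715]
step 1: x̄ = F·x = [-1098/143, 2403/715]
step 1: P̄ = F·P·Fᵀ + Q = [22536/143 -12041/143; -12041/143 35749/715]
step 1: y = z − H·x̄ = [-18904/715]
step 1: S = H·P̄·Hᵀ + R = [1497066/715]
step 1: K = P̄·Hᵀ·S⁻¹ = [-135325/499022; 227657/1497066]
step 1: x' = x̄ + K·y = [-126886/249511, -493831/748533]
step 1: P' = (I − K·H)·P̄ = [1805919/499022 1068621/499022; 1068621/499022 2364899/1497066]
step 2: x̄ = F·x = [2129636/748533, -648143/748533]
step 2: P̄ = F·P·Fᵀ + Q = [99683897/1497066 -26823802/748533; -26823802/748533 18190366/748533]
step 2: y = z − H·x̄ = [5455168/748533]
step 2: S = H·P̄·Hᵀ + R = [687212311/748533]
step 2: K = P̄·Hᵀ·S⁻¹ = [-180155303/687212311; 108218702/687212311]
step 2: x' = x̄ + K·y = [642235724/687212311, 193631211/687212311]
step 2: P' = (I − K·H)·P̄ = [4798899753/1374424622 1419477948/687212311; 1419477948/687212311 1054537334/687212311]

step 0: x' = [8/5, 1029/715], P' = [42/5 27/5; 27/5 2716/715]
step 1: x' = [-126886/249511, -493831/748533], P' = [1805919/499022 1068621/499022; 1068621/499022 2364899/1497066]
step 2: x' = [642235724/687212311, 193631211/687212311], P' = [4798899753/1374424622 1419477948/687212311; 1419477948/687212311 1054537334/687212311]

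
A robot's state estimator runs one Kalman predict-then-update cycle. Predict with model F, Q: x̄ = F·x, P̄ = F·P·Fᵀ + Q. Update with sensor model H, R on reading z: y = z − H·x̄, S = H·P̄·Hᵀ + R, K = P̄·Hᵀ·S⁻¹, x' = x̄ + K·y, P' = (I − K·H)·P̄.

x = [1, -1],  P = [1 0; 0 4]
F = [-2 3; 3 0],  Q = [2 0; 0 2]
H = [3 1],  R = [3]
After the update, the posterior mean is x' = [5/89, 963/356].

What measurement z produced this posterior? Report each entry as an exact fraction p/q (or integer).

z = [3]

x̄ = F·x = [-5, 3]
P̄ = F·P·Fᵀ + Q = [42 -6; -6 11]
S = H·P̄·Hᵀ + R = [356]
K = P̄·Hᵀ·S⁻¹ = [30/89; -7/356]
x' − x̄ = [450/89, -105/356] = K·y
y = (KᵀK)⁻¹·Kᵀ·(x' − x̄) = [15]
z = y + H·x̄ = [15] + [-12] = [3]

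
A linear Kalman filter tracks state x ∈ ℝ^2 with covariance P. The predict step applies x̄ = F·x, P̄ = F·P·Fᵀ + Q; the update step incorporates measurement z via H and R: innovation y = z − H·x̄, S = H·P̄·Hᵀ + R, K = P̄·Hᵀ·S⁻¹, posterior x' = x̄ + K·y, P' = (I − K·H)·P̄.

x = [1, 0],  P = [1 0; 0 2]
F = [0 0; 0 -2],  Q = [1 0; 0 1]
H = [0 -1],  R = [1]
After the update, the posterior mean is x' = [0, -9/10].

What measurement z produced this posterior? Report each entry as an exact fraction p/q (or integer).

z = [1]

x̄ = F·x = [0, 0]
P̄ = F·P·Fᵀ + Q = [1 0; 0 9]
S = H·P̄·Hᵀ + R = [10]
K = P̄·Hᵀ·S⁻¹ = [0; -9/10]
x' − x̄ = [0, -9/10] = K·y
y = (KᵀK)⁻¹·Kᵀ·(x' − x̄) = [1]
z = y + H·x̄ = [1] + [0] = [1]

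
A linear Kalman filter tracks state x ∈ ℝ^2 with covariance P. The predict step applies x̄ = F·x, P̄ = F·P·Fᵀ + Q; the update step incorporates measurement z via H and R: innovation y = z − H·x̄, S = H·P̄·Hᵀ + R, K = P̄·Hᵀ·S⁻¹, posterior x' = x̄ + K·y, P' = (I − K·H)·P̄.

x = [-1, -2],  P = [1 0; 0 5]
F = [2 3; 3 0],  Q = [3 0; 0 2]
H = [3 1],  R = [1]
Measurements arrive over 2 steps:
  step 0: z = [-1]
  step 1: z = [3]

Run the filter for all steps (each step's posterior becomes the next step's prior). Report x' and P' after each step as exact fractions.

step 0: x' = [7/43, -397/258], P' = [49/43 -267/86; -267/86 4835/516]
step 1: x' = [32877/21691, -34440/21691], P' = [15985/21691 -39768/21691; -39768/21691 349130/65073]

step 0: x̄ = F·x = [-8, -3]
step 0: P̄ = F·P·Fᵀ + Q = [52 6; 6 11]
step 0: y = z − H·x̄ = [26]
step 0: S = H·P̄·Hᵀ + R = [516]
step 0: K = P̄·Hᵀ·S⁻¹ = [27/86; 29/516]
step 0: x' = x̄ + K·y = [7/43, -397/258]
step 0: P' = (I − K·H)·P̄ = [49/43 -267/86; -267/86 4835/516]
step 1: x̄ = F·x = [-369/86, 21/43]
step 1: P̄ = F·P·Fᵀ + Q = [9397/172 -1815/86; -1815/86 527/43]
step 1: y = z − H·x̄ = [1323/86]
step 1: S = H·P̄·Hᵀ + R = [65073/172]
step 1: K = P̄·Hᵀ·S⁻¹ = [8187/21691; -8782/65073]
step 1: x' = x̄ + K·y = [32877/21691, -34440/21691]
step 1: P' = (I − K·H)·P̄ = [15985/21691 -39768/21691; -39768/21691 349130/65073]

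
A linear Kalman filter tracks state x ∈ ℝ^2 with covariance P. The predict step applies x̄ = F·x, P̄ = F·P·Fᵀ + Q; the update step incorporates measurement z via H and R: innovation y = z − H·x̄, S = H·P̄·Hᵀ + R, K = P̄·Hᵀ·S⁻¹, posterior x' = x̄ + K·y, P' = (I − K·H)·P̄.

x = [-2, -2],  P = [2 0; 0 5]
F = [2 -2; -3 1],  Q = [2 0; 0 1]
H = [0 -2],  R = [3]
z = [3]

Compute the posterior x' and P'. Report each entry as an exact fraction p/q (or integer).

x̄ = F·x = [0, 4]
P̄ = F·P·Fᵀ + Q = [30 -22; -22 24]
y = z − H·x̄ = [11]
S = H·P̄·Hᵀ + R = [99]
K = P̄·Hᵀ·S⁻¹ = [4/9; -16/33]
x' = x̄ + K·y = [44/9, -4/3]
P' = (I − K·H)·P̄ = [94/9 -2/3; -2/3 8/11]

x' = [44/9, -4/3]
P' = [94/9 -2/3; -2/3 8/11]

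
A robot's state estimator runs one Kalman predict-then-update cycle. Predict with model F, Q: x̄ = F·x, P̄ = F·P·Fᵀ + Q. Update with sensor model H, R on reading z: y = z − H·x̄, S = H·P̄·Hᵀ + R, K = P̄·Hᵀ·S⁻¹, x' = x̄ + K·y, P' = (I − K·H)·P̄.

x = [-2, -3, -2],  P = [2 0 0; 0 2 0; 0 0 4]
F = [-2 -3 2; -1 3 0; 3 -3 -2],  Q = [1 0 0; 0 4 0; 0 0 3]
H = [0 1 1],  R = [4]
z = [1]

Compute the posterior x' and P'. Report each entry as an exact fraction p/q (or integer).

x' = [291/35, -7, 276/35]
P' = [929/35 -14 394/35; -14 24 -24; 394/35 -24 964/35]

x̄ = F·x = [9, -7, 7]
P̄ = F·P·Fᵀ + Q = [43 -14 -10; -14 24 -24; -10 -24 55]
y = z − H·x̄ = [1]
S = H·P̄·Hᵀ + R = [35]
K = P̄·Hᵀ·S⁻¹ = [-24/35; 0; 31/35]
x' = x̄ + K·y = [291/35, -7, 276/35]
P' = (I − K·H)·P̄ = [929/35 -14 394/35; -14 24 -24; 394/35 -24 964/35]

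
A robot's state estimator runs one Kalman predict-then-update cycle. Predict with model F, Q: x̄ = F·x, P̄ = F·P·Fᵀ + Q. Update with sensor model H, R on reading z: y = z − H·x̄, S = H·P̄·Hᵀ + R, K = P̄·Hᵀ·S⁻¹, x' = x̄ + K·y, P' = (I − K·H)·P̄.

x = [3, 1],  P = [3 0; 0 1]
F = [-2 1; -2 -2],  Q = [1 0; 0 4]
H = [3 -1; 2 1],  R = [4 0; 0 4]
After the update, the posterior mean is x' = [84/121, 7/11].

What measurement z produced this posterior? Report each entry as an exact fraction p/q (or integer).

z = [1, 3]

x̄ = F·x = [-5, -8]
P̄ = F·P·Fᵀ + Q = [14 10; 10 20]
S = H·P̄·Hᵀ + R = [90 74; 74 120]
K = P̄·Hᵀ·S⁻¹ = [257/1331 263/1331; -40/121 65/121]
x' − x̄ = [689/121, 95/11] = K·y
y = (KᵀK)⁻¹·Kᵀ·(x' − x̄) = [8, 21]
z = y + H·x̄ = [8, 21] + [-7, -18] = [1, 3]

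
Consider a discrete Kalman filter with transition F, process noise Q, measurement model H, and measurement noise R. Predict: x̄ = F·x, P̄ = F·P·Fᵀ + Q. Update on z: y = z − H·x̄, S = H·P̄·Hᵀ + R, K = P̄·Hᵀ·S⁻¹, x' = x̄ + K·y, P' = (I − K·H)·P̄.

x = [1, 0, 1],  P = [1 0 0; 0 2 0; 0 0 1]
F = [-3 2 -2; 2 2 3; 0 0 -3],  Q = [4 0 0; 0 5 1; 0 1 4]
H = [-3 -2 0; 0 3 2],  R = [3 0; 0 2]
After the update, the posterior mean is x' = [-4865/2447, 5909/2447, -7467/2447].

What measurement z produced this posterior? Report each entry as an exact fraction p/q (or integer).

x̄ = F·x = [-5, 5, -3]
P̄ = F·P·Fᵀ + Q = [25 -4 6; -4 26 -8; 6 -8 13]
S = H·P̄·Hᵀ + R = [284 -124; -124 192]
K = P̄·Hᵀ·S⁻¹ = [-804/2447 -2077/9788; 1/4894 1581/4894; -17/4894 20/2447]
x' − x̄ = [7370/2447, -6326/2447, -126/2447] = K·y
y = (KᵀK)⁻¹·Kᵀ·(x' − x̄) = [-4, -8]
z = y + H·x̄ = [-4, -8] + [5, 9] = [1, 1]

z = [1, 1]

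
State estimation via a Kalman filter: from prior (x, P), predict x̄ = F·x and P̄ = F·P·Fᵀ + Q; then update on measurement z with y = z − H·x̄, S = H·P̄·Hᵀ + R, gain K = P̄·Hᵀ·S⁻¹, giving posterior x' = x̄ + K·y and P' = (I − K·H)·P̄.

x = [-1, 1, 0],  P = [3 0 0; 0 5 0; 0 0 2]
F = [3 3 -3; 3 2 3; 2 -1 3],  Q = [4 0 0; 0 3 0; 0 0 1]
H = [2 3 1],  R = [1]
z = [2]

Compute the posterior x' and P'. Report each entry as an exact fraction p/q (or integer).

x' = [2320/1589, 125/227, -585/227]
P' = [65266/1589 -3907/227 -6885/227; -3907/227 1884/227 2206/227; -6885/227 2206/227 7164/227]

x̄ = F·x = [0, -1, -3]
P̄ = F·P·Fᵀ + Q = [94 39 -15; 39 68 26; -15 26 36]
y = z − H·x̄ = [8]
S = H·P̄·Hᵀ + R = [1589]
K = P̄·Hᵀ·S⁻¹ = [290/1589; 44/227; 12/227]
x' = x̄ + K·y = [2320/1589, 125/227, -585/227]
P' = (I − K·H)·P̄ = [65266/1589 -3907/227 -6885/227; -3907/227 1884/227 2206/227; -6885/227 2206/227 7164/227]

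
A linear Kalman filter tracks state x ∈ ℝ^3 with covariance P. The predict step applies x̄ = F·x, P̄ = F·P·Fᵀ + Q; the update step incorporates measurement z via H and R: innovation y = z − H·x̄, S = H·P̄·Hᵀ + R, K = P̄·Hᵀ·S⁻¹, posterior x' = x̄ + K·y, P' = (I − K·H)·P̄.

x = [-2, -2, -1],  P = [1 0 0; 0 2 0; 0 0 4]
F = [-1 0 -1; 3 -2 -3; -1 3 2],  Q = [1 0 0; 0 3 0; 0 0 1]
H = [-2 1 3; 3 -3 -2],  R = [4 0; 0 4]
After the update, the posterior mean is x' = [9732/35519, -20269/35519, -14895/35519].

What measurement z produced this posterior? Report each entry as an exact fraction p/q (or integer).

z = [-2, 3]

x̄ = F·x = [3, 1, -6]
P̄ = F·P·Fᵀ + Q = [6 9 -7; 9 56 -39; -7 -39 36]
S = H·P̄·Hᵀ + R = [222 -1; -1 160]
K = P̄·Hᵀ·S⁻¹ = [-3835/35519 1086/35519; -12703/35519 -14065/35519; 13304/35519 5411/35519]
x' − x̄ = [-96825/35519, -55788/35519, 198219/35519] = K·y
y = (KᵀK)⁻¹·Kᵀ·(x' − x̄) = [21, -15]
z = y + H·x̄ = [21, -15] + [-23, 18] = [-2, 3]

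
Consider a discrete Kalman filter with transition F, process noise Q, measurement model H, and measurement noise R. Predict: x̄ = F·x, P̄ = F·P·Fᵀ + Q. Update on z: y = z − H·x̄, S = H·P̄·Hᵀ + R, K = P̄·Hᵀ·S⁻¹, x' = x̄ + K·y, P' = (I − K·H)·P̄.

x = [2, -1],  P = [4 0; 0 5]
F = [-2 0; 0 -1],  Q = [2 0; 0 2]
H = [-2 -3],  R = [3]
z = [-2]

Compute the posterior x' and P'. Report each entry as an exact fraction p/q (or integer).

x' = [-50/23, 95/46]
P' = [198/23 -126/23; -126/23 175/46]

x̄ = F·x = [-4, 1]
P̄ = F·P·Fᵀ + Q = [18 0; 0 7]
y = z − H·x̄ = [-7]
S = H·P̄·Hᵀ + R = [138]
K = P̄·Hᵀ·S⁻¹ = [-6/23; -7/46]
x' = x̄ + K·y = [-50/23, 95/46]
P' = (I − K·H)·P̄ = [198/23 -126/23; -126/23 175/46]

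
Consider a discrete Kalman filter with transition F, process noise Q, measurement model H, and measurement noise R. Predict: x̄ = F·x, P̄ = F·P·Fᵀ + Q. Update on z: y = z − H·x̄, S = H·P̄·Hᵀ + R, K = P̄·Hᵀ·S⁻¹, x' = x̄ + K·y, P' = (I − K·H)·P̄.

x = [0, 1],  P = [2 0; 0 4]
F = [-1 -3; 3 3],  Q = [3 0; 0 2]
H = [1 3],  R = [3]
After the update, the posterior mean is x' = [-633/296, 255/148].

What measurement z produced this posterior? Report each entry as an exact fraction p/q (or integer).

z = [3]

x̄ = F·x = [-3, 3]
P̄ = F·P·Fᵀ + Q = [41 -42; -42 56]
S = H·P̄·Hᵀ + R = [296]
K = P̄·Hᵀ·S⁻¹ = [-85/296; 63/148]
x' − x̄ = [255/296, -189/148] = K·y
y = (KᵀK)⁻¹·Kᵀ·(x' − x̄) = [-3]
z = y + H·x̄ = [-3] + [6] = [3]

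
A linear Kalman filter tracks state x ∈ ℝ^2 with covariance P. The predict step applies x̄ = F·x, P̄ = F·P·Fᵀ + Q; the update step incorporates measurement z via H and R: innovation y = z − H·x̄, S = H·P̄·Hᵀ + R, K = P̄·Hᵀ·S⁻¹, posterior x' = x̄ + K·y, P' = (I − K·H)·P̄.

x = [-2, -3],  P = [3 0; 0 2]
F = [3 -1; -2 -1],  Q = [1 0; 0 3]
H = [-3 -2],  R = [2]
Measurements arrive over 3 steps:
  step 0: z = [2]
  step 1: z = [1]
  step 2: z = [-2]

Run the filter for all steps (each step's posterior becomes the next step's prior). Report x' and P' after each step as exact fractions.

step 0: x' = [-425/74, 567/74], P' = [269/37 -389/37; -389/37 580/37]
step 1: x' = [-9124/6921, 29455/20763], P' = [4906/2307 -19606/6921; -19606/6921 174941/41526]
step 2: x' = [1248390/13418123, 10894216/13418123], P' = [28147486/13418123 -37544606/13418123; -37544606/13418123 55969510/13418123]

step 0: x̄ = F·x = [-3, 7]
step 0: P̄ = F·P·Fᵀ + Q = [30 -16; -16 17]
step 0: y = z − H·x̄ = [7]
step 0: S = H·P̄·Hᵀ + R = [148]
step 0: K = P̄·Hᵀ·S⁻¹ = [-29/74; 7/74]
step 0: x' = x̄ + K·y = [-425/74, 567/74]
step 0: P' = (I − K·H)·P̄ = [269/37 -389/37; -389/37 580/37]
step 1: x̄ = F·x = [-921/37, 283/74]
step 1: P̄ = F·P·Fᵀ + Q = [5372/37 -645/37; -645/37 211/37]
step 1: y = z − H·x̄ = [-2443/37]
step 1: S = H·P̄·Hᵀ + R = [41526/37]
step 1: K = P̄·Hᵀ·S⁻¹ = [-2471/6921; 1513/41526]
step 1: x' = x̄ + K·y = [-9124/6921, 29455/20763]
step 1: P' = (I − K·H)·P̄ = [4906/2307 -19606/6921; -19606/6921 174941/41526]
step 2: x̄ = F·x = [-111571/20763, 25289/20763]
step 2: P̄ = F·P·Fᵀ + Q = [1717055/41526 -237271/41526; -237271/41526 182207/41526]
step 2: y = z − H·x̄ = [-325661/20763]
step 2: S = H·P̄·Hᵀ + R = [13418123/41526]
step 2: K = P̄·Hᵀ·S⁻¹ = [-4676623/13418123; 347399/13418123]
step 2: x' = x̄ + K·y = [1248390/13418123, 10894216/13418123]
step 2: P' = (I − K·H)·P̄ = [28147486/13418123 -37544606/13418123; -37544606/13418123 55969510/13418123]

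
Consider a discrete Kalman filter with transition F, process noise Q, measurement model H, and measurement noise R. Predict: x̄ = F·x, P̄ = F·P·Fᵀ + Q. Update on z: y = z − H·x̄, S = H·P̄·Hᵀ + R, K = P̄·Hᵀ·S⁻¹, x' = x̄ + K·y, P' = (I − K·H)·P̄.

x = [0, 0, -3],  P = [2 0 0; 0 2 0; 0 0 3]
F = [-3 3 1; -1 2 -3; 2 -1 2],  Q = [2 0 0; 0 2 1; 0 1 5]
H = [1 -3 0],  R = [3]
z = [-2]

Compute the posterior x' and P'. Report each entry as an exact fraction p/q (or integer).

x̄ = F·x = [-3, 9, -6]
P̄ = F·P·Fᵀ + Q = [41 9 -12; 9 39 -25; -12 -25 27]
y = z − H·x̄ = [28]
S = H·P̄·Hᵀ + R = [341]
K = P̄·Hᵀ·S⁻¹ = [14/341; -108/341; 63/341]
x' = x̄ + K·y = [-631/341, 45/341, -282/341]
P' = (I − K·H)·P̄ = [13785/341 4581/341 -4974/341; 4581/341 1635/341 -1721/341; -4974/341 -1721/341 5238/341]

x' = [-631/341, 45/341, -282/341]
P' = [13785/341 4581/341 -4974/341; 4581/341 1635/341 -1721/341; -4974/341 -1721/341 5238/341]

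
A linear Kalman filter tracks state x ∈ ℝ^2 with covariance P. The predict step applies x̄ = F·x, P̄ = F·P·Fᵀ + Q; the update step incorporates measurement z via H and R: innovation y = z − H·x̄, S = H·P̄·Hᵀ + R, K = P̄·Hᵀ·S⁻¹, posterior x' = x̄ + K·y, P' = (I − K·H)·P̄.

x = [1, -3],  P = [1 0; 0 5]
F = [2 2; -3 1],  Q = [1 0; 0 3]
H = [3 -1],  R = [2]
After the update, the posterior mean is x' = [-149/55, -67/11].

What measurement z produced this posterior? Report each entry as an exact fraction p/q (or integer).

x̄ = F·x = [-4, -6]
P̄ = F·P·Fᵀ + Q = [25 4; 4 17]
S = H·P̄·Hᵀ + R = [220]
K = P̄·Hᵀ·S⁻¹ = [71/220; -1/44]
x' − x̄ = [71/55, -1/11] = K·y
y = (KᵀK)⁻¹·Kᵀ·(x' − x̄) = [4]
z = y + H·x̄ = [4] + [-6] = [-2]

z = [-2]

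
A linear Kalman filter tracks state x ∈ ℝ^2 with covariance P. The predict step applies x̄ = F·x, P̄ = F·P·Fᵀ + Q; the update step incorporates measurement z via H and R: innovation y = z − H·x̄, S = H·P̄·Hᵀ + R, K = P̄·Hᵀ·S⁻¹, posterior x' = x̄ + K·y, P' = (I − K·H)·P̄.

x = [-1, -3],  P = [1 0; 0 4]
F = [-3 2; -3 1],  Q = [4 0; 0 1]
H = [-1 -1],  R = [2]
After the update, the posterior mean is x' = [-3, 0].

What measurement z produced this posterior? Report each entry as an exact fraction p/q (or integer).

z = [3]

x̄ = F·x = [-3, 0]
P̄ = F·P·Fᵀ + Q = [29 17; 17 14]
S = H·P̄·Hᵀ + R = [79]
K = P̄·Hᵀ·S⁻¹ = [-46/79; -31/79]
x' − x̄ = [0, 0] = K·y
y = (KᵀK)⁻¹·Kᵀ·(x' − x̄) = [0]
z = y + H·x̄ = [0] + [3] = [3]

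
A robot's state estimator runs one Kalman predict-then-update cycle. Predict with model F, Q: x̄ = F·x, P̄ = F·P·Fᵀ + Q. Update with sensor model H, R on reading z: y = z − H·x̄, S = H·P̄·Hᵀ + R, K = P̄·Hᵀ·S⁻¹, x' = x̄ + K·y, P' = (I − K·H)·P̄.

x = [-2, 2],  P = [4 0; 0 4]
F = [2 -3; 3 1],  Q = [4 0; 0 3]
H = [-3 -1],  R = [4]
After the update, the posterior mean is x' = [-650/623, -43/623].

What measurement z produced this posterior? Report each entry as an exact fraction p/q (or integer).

x̄ = F·x = [-10, -4]
P̄ = F·P·Fᵀ + Q = [56 12; 12 43]
S = H·P̄·Hᵀ + R = [623]
K = P̄·Hᵀ·S⁻¹ = [-180/623; -79/623]
x' − x̄ = [5580/623, 2449/623] = K·y
y = (KᵀK)⁻¹·Kᵀ·(x' − x̄) = [-31]
z = y + H·x̄ = [-31] + [34] = [3]

z = [3]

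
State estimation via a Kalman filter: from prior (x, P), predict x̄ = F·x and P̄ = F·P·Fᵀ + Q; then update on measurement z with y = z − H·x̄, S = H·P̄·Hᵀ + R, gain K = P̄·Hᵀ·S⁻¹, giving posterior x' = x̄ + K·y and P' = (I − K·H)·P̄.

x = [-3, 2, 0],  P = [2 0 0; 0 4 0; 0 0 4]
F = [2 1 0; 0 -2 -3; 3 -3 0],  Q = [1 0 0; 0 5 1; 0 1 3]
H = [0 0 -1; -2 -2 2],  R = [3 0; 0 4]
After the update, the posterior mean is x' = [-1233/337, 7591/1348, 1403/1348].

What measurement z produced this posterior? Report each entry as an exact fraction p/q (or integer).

z = [-2, -2]

x̄ = F·x = [-4, -4, -15]
P̄ = F·P·Fᵀ + Q = [13 -8 0; -8 57 25; 0 25 57]
S = H·P̄·Hᵀ + R = [60 -64; -64 248]
K = P̄·Hᵀ·S⁻¹ = [-20/337 -75/1348; -1159/1348 -140/337; -1255/1348 6/337]
x' − x̄ = [115/337, 12983/1348, 21623/1348] = K·y
y = (KᵀK)⁻¹·Kᵀ·(x' − x̄) = [-17, 12]
z = y + H·x̄ = [-17, 12] + [15, -14] = [-2, -2]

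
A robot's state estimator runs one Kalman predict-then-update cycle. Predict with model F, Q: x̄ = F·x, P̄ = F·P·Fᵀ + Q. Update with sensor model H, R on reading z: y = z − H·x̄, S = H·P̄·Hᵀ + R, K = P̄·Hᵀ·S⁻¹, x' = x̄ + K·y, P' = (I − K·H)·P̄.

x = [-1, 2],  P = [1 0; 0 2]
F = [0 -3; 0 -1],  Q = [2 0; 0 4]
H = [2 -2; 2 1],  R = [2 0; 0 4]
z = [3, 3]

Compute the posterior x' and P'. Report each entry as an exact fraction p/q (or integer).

x' = [105/79, -73/869]
P' = [38/79 24/79; 24/79 516/869]

x̄ = F·x = [-6, -2]
P̄ = F·P·Fᵀ + Q = [20 6; 6 6]
y = z − H·x̄ = [11, 17]
S = H·P̄·Hᵀ + R = [58 56; 56 114]
K = P̄·Hᵀ·S⁻¹ = [14/79 25/79; -252/869 261/869]
x' = x̄ + K·y = [105/79, -73/869]
P' = (I − K·H)·P̄ = [38/79 24/79; 24/79 516/869]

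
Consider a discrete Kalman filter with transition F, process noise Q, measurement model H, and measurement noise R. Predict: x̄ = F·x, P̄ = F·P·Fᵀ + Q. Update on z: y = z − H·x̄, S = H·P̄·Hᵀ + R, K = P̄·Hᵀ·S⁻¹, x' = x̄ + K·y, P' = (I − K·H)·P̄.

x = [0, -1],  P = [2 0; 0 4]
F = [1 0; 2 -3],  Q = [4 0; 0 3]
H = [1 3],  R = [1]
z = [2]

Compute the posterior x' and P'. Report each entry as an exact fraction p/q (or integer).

x̄ = F·x = [0, 3]
P̄ = F·P·Fᵀ + Q = [6 4; 4 47]
y = z − H·x̄ = [-7]
S = H·P̄·Hᵀ + R = [454]
K = P̄·Hᵀ·S⁻¹ = [9/227; 145/454]
x' = x̄ + K·y = [-63/227, 347/454]
P' = (I − K·H)·P̄ = [1200/227 -397/227; -397/227 313/454]

x' = [-63/227, 347/454]
P' = [1200/227 -397/227; -397/227 313/454]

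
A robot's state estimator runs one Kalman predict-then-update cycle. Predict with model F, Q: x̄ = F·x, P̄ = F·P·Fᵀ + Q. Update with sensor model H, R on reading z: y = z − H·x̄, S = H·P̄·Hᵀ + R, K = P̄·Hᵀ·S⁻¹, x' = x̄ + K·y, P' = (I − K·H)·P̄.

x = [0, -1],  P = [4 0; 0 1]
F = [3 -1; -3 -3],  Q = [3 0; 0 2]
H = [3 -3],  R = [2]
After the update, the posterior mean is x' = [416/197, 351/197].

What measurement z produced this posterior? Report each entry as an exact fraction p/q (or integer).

z = [1]

x̄ = F·x = [1, 3]
P̄ = F·P·Fᵀ + Q = [40 -33; -33 47]
S = H·P̄·Hᵀ + R = [1379]
K = P̄·Hᵀ·S⁻¹ = [219/1379; -240/1379]
x' − x̄ = [219/197, -240/197] = K·y
y = (KᵀK)⁻¹·Kᵀ·(x' − x̄) = [7]
z = y + H·x̄ = [7] + [-6] = [1]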